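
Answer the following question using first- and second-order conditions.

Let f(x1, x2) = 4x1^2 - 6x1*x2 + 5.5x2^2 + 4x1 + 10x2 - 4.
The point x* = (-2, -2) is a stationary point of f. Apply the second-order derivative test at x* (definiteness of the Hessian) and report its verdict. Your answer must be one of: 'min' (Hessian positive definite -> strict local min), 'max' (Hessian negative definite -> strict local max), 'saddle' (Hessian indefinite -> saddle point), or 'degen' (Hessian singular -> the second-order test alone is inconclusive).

Compute the Hessian H = grad^2 f:
  H = [[8, -6], [-6, 11]]
Verify stationarity: grad f(x*) = H x* + g = (0, 0).
Eigenvalues of H: 3.3153, 15.6847.
Both eigenvalues > 0, so H is positive definite -> x* is a strict local min.

min


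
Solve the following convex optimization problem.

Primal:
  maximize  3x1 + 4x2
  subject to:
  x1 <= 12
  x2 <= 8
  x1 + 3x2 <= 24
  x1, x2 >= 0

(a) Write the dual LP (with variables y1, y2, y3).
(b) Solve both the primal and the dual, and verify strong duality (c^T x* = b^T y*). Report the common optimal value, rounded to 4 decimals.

The standard primal-dual pair for 'max c^T x s.t. A x <= b, x >= 0' is:
  Dual:  min b^T y  s.t.  A^T y >= c,  y >= 0.

So the dual LP is:
  minimize  12y1 + 8y2 + 24y3
  subject to:
    y1 + y3 >= 3
    y2 + 3y3 >= 4
    y1, y2, y3 >= 0

Solving the primal: x* = (12, 4).
  primal value c^T x* = 52.
Solving the dual: y* = (1.6667, 0, 1.3333).
  dual value b^T y* = 52.
Strong duality: c^T x* = b^T y*. Confirmed.

52


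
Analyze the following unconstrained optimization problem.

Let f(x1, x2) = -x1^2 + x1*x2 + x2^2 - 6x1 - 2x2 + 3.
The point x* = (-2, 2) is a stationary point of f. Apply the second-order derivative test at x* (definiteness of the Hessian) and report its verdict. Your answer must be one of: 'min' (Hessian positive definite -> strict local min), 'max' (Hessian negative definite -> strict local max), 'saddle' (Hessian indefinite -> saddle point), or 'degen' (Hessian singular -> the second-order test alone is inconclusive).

Compute the Hessian H = grad^2 f:
  H = [[-2, 1], [1, 2]]
Verify stationarity: grad f(x*) = H x* + g = (0, 0).
Eigenvalues of H: -2.2361, 2.2361.
Eigenvalues have mixed signs, so H is indefinite -> x* is a saddle point.

saddle


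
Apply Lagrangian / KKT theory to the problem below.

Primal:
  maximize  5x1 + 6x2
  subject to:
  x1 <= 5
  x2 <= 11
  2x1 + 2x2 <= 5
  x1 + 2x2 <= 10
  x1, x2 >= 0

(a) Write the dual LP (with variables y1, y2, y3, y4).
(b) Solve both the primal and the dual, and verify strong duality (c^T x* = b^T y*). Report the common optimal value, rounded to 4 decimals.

The standard primal-dual pair for 'max c^T x s.t. A x <= b, x >= 0' is:
  Dual:  min b^T y  s.t.  A^T y >= c,  y >= 0.

So the dual LP is:
  minimize  5y1 + 11y2 + 5y3 + 10y4
  subject to:
    y1 + 2y3 + y4 >= 5
    y2 + 2y3 + 2y4 >= 6
    y1, y2, y3, y4 >= 0

Solving the primal: x* = (0, 2.5).
  primal value c^T x* = 15.
Solving the dual: y* = (0, 0, 3, 0).
  dual value b^T y* = 15.
Strong duality: c^T x* = b^T y*. Confirmed.

15


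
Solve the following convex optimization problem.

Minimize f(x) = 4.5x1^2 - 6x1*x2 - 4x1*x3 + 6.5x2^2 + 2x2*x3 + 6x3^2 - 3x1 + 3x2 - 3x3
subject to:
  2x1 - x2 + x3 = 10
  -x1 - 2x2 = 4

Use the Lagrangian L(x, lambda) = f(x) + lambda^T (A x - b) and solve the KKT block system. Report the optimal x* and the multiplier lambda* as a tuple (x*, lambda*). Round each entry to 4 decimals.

Form the Lagrangian:
  L(x, lambda) = (1/2) x^T Q x + c^T x + lambda^T (A x - b)
Stationarity (grad_x L = 0): Q x + c + A^T lambda = 0.
Primal feasibility: A x = b.

This gives the KKT block system:
  [ Q   A^T ] [ x     ]   [-c ]
  [ A    0  ] [ lambda ] = [ b ]

Solving the linear system:
  x*      = (2.0465, -3.0233, 2.8837)
  lambda* = (-17.3721, -12.7209)
  f(x*)   = 100.3721

x* = (2.0465, -3.0233, 2.8837), lambda* = (-17.3721, -12.7209)


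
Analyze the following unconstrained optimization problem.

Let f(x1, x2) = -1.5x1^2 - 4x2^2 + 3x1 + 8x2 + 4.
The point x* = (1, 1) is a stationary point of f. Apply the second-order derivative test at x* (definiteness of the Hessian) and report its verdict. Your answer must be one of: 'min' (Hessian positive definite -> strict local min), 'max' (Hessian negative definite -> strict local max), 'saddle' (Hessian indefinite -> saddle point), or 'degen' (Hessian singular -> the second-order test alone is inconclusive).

Compute the Hessian H = grad^2 f:
  H = [[-3, 0], [0, -8]]
Verify stationarity: grad f(x*) = H x* + g = (0, 0).
Eigenvalues of H: -8, -3.
Both eigenvalues < 0, so H is negative definite -> x* is a strict local max.

max


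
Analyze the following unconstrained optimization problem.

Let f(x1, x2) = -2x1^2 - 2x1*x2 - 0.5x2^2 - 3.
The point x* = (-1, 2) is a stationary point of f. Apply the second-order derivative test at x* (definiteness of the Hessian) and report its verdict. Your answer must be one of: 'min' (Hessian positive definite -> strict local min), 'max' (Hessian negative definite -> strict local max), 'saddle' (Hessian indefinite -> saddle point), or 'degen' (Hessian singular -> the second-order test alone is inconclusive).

Compute the Hessian H = grad^2 f:
  H = [[-4, -2], [-2, -1]]
Verify stationarity: grad f(x*) = H x* + g = (0, 0).
Eigenvalues of H: -5, 0.
H has a zero eigenvalue (singular; negative semidefinite but not definite), so H is neither positive definite, negative definite, nor indefinite. The second-order test alone is inconclusive -> degen.
(Indeed, f is constant along the null direction of H through x*, so x* is not a strict local extremum.)

degen


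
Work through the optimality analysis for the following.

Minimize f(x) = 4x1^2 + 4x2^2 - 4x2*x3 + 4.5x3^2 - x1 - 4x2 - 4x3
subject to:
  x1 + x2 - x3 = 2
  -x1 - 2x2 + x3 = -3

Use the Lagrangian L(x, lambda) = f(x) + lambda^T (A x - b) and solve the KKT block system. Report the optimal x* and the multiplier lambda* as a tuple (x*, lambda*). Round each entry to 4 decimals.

Form the Lagrangian:
  L(x, lambda) = (1/2) x^T Q x + c^T x + lambda^T (A x - b)
Stationarity (grad_x L = 0): Q x + c + A^T lambda = 0.
Primal feasibility: A x = b.

This gives the KKT block system:
  [ Q   A^T ] [ x     ]   [-c ]
  [ A    0  ] [ lambda ] = [ b ]

Solving the linear system:
  x*      = (1.0588, 1, 0.0588)
  lambda* = (-11.1765, -3.7059)
  f(x*)   = 2.9706

x* = (1.0588, 1, 0.0588), lambda* = (-11.1765, -3.7059)


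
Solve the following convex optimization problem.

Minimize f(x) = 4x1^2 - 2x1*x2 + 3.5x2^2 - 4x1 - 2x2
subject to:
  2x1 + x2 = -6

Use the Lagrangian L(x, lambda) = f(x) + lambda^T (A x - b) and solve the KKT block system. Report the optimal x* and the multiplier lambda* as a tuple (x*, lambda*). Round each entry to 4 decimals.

Form the Lagrangian:
  L(x, lambda) = (1/2) x^T Q x + c^T x + lambda^T (A x - b)
Stationarity (grad_x L = 0): Q x + c + A^T lambda = 0.
Primal feasibility: A x = b.

This gives the KKT block system:
  [ Q   A^T ] [ x     ]   [-c ]
  [ A    0  ] [ lambda ] = [ b ]

Solving the linear system:
  x*      = (-2.1818, -1.6364)
  lambda* = (9.0909)
  f(x*)   = 33.2727

x* = (-2.1818, -1.6364), lambda* = (9.0909)


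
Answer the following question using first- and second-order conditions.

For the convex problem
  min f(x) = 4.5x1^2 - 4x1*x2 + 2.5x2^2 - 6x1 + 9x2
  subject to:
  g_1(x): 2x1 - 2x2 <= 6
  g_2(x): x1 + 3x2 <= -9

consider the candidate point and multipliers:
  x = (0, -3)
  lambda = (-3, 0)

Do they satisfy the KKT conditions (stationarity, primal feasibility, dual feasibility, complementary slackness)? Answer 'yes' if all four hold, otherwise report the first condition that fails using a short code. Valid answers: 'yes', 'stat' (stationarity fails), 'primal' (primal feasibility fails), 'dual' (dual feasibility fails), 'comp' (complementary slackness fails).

Gradient of f: grad f(x) = Q x + c = (6, -6)
Constraint values g_i(x) = a_i^T x - b_i:
  g_1((0, -3)) = 0
  g_2((0, -3)) = 0
Stationarity residual: grad f(x) + sum_i lambda_i a_i = (0, 0)
  -> stationarity OK
Primal feasibility (all g_i <= 0): OK
Dual feasibility (all lambda_i >= 0): FAILS
Complementary slackness (lambda_i * g_i(x) = 0 for all i): OK

Verdict: the first failing condition is dual_feasibility -> dual.

dual


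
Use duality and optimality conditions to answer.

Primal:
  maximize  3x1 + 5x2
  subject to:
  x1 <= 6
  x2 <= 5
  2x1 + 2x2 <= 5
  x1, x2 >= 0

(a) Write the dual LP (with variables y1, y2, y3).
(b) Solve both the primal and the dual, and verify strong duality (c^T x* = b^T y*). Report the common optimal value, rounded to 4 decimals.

The standard primal-dual pair for 'max c^T x s.t. A x <= b, x >= 0' is:
  Dual:  min b^T y  s.t.  A^T y >= c,  y >= 0.

So the dual LP is:
  minimize  6y1 + 5y2 + 5y3
  subject to:
    y1 + 2y3 >= 3
    y2 + 2y3 >= 5
    y1, y2, y3 >= 0

Solving the primal: x* = (0, 2.5).
  primal value c^T x* = 12.5.
Solving the dual: y* = (0, 0, 2.5).
  dual value b^T y* = 12.5.
Strong duality: c^T x* = b^T y*. Confirmed.

12.5


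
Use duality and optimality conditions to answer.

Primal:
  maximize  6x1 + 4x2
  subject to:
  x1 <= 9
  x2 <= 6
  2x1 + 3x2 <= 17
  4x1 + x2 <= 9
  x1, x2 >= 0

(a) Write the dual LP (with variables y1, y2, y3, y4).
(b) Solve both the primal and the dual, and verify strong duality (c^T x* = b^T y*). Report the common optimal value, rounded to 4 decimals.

The standard primal-dual pair for 'max c^T x s.t. A x <= b, x >= 0' is:
  Dual:  min b^T y  s.t.  A^T y >= c,  y >= 0.

So the dual LP is:
  minimize  9y1 + 6y2 + 17y3 + 9y4
  subject to:
    y1 + 2y3 + 4y4 >= 6
    y2 + 3y3 + y4 >= 4
    y1, y2, y3, y4 >= 0

Solving the primal: x* = (1, 5).
  primal value c^T x* = 26.
Solving the dual: y* = (0, 0, 1, 1).
  dual value b^T y* = 26.
Strong duality: c^T x* = b^T y*. Confirmed.

26


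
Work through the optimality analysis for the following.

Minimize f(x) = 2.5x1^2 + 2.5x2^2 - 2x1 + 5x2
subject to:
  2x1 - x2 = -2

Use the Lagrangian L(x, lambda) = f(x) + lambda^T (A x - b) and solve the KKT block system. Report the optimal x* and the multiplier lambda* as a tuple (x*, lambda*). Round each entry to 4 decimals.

Form the Lagrangian:
  L(x, lambda) = (1/2) x^T Q x + c^T x + lambda^T (A x - b)
Stationarity (grad_x L = 0): Q x + c + A^T lambda = 0.
Primal feasibility: A x = b.

This gives the KKT block system:
  [ Q   A^T ] [ x     ]   [-c ]
  [ A    0  ] [ lambda ] = [ b ]

Solving the linear system:
  x*      = (-1.12, -0.24)
  lambda* = (3.8)
  f(x*)   = 4.32

x* = (-1.12, -0.24), lambda* = (3.8)


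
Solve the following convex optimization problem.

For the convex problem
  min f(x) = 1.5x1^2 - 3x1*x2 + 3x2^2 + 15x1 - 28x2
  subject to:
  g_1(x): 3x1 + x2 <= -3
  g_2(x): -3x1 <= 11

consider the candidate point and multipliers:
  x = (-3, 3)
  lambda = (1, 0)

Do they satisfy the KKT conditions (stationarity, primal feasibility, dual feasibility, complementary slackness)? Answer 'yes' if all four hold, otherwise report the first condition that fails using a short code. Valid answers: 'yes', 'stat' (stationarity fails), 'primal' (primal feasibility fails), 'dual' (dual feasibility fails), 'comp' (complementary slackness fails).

Gradient of f: grad f(x) = Q x + c = (-3, -1)
Constraint values g_i(x) = a_i^T x - b_i:
  g_1((-3, 3)) = -3
  g_2((-3, 3)) = -2
Stationarity residual: grad f(x) + sum_i lambda_i a_i = (0, 0)
  -> stationarity OK
Primal feasibility (all g_i <= 0): OK
Dual feasibility (all lambda_i >= 0): OK
Complementary slackness (lambda_i * g_i(x) = 0 for all i): FAILS

Verdict: the first failing condition is complementary_slackness -> comp.

comp


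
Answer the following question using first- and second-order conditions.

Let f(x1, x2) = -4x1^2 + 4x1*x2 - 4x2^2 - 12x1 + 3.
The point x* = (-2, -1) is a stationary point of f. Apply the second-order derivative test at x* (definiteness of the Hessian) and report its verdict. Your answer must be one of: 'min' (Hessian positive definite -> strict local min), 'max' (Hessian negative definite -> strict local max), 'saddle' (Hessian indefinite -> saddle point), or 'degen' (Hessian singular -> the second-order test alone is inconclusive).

Compute the Hessian H = grad^2 f:
  H = [[-8, 4], [4, -8]]
Verify stationarity: grad f(x*) = H x* + g = (0, 0).
Eigenvalues of H: -12, -4.
Both eigenvalues < 0, so H is negative definite -> x* is a strict local max.

max


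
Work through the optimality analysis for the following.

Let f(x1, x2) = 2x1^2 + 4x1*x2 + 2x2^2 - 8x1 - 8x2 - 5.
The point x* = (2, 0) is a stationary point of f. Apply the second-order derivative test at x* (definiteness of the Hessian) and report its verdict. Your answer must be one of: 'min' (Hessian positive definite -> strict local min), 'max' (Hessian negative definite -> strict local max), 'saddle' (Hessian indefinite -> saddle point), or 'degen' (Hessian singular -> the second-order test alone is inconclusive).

Compute the Hessian H = grad^2 f:
  H = [[4, 4], [4, 4]]
Verify stationarity: grad f(x*) = H x* + g = (0, 0).
Eigenvalues of H: 0, 8.
H has a zero eigenvalue (singular; positive semidefinite but not definite), so H is neither positive definite, negative definite, nor indefinite. The second-order test alone is inconclusive -> degen.
(Indeed, f is constant along the null direction of H through x*, so x* is not a strict local extremum.)

degen


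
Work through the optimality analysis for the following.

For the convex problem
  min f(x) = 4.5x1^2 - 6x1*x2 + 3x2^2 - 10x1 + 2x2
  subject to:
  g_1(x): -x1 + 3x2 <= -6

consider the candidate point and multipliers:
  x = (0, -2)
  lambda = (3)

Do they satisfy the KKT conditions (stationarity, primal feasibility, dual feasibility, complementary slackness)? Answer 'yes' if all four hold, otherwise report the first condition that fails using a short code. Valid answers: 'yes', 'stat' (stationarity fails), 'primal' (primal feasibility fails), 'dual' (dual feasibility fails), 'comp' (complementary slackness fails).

Gradient of f: grad f(x) = Q x + c = (2, -10)
Constraint values g_i(x) = a_i^T x - b_i:
  g_1((0, -2)) = 0
Stationarity residual: grad f(x) + sum_i lambda_i a_i = (-1, -1)
  -> stationarity FAILS
Primal feasibility (all g_i <= 0): OK
Dual feasibility (all lambda_i >= 0): OK
Complementary slackness (lambda_i * g_i(x) = 0 for all i): OK

Verdict: the first failing condition is stationarity -> stat.

stat


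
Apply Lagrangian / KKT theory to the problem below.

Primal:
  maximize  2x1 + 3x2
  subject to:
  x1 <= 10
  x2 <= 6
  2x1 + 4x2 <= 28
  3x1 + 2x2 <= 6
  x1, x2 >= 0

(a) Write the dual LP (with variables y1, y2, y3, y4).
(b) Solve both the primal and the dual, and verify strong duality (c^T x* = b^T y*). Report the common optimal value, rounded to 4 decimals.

The standard primal-dual pair for 'max c^T x s.t. A x <= b, x >= 0' is:
  Dual:  min b^T y  s.t.  A^T y >= c,  y >= 0.

So the dual LP is:
  minimize  10y1 + 6y2 + 28y3 + 6y4
  subject to:
    y1 + 2y3 + 3y4 >= 2
    y2 + 4y3 + 2y4 >= 3
    y1, y2, y3, y4 >= 0

Solving the primal: x* = (0, 3).
  primal value c^T x* = 9.
Solving the dual: y* = (0, 0, 0, 1.5).
  dual value b^T y* = 9.
Strong duality: c^T x* = b^T y*. Confirmed.

9


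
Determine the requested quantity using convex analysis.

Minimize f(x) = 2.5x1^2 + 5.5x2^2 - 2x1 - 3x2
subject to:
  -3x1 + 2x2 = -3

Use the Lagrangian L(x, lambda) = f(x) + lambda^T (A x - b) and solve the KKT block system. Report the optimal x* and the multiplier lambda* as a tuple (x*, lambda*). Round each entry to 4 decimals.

Form the Lagrangian:
  L(x, lambda) = (1/2) x^T Q x + c^T x + lambda^T (A x - b)
Stationarity (grad_x L = 0): Q x + c + A^T lambda = 0.
Primal feasibility: A x = b.

This gives the KKT block system:
  [ Q   A^T ] [ x     ]   [-c ]
  [ A    0  ] [ lambda ] = [ b ]

Solving the linear system:
  x*      = (1.0504, 0.0756)
  lambda* = (1.084)
  f(x*)   = 0.4622

x* = (1.0504, 0.0756), lambda* = (1.084)


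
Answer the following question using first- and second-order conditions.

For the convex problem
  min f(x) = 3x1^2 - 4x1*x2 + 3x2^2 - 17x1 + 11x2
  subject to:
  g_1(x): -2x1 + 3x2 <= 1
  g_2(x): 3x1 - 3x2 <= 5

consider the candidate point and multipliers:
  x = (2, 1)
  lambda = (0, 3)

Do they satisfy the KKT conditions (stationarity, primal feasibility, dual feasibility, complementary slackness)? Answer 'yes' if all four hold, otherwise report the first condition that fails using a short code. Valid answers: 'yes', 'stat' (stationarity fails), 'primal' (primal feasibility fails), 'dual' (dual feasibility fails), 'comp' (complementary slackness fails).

Gradient of f: grad f(x) = Q x + c = (-9, 9)
Constraint values g_i(x) = a_i^T x - b_i:
  g_1((2, 1)) = -2
  g_2((2, 1)) = -2
Stationarity residual: grad f(x) + sum_i lambda_i a_i = (0, 0)
  -> stationarity OK
Primal feasibility (all g_i <= 0): OK
Dual feasibility (all lambda_i >= 0): OK
Complementary slackness (lambda_i * g_i(x) = 0 for all i): FAILS

Verdict: the first failing condition is complementary_slackness -> comp.

comp


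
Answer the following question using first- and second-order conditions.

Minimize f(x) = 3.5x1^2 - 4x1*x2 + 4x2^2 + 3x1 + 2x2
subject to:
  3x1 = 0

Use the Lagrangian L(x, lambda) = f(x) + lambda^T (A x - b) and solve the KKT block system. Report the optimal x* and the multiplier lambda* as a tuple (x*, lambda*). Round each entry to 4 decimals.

Form the Lagrangian:
  L(x, lambda) = (1/2) x^T Q x + c^T x + lambda^T (A x - b)
Stationarity (grad_x L = 0): Q x + c + A^T lambda = 0.
Primal feasibility: A x = b.

This gives the KKT block system:
  [ Q   A^T ] [ x     ]   [-c ]
  [ A    0  ] [ lambda ] = [ b ]

Solving the linear system:
  x*      = (0, -0.25)
  lambda* = (-1.3333)
  f(x*)   = -0.25

x* = (0, -0.25), lambda* = (-1.3333)


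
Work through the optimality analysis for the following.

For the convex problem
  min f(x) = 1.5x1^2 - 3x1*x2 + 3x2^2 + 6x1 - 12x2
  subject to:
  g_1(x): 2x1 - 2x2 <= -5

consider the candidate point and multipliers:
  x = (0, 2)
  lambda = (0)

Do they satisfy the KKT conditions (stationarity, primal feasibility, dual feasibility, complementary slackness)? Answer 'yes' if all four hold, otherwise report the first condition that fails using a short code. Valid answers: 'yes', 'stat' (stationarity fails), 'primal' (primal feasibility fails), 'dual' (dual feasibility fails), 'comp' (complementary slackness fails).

Gradient of f: grad f(x) = Q x + c = (0, 0)
Constraint values g_i(x) = a_i^T x - b_i:
  g_1((0, 2)) = 1
Stationarity residual: grad f(x) + sum_i lambda_i a_i = (0, 0)
  -> stationarity OK
Primal feasibility (all g_i <= 0): FAILS
Dual feasibility (all lambda_i >= 0): OK
Complementary slackness (lambda_i * g_i(x) = 0 for all i): OK

Verdict: the first failing condition is primal_feasibility -> primal.

primal


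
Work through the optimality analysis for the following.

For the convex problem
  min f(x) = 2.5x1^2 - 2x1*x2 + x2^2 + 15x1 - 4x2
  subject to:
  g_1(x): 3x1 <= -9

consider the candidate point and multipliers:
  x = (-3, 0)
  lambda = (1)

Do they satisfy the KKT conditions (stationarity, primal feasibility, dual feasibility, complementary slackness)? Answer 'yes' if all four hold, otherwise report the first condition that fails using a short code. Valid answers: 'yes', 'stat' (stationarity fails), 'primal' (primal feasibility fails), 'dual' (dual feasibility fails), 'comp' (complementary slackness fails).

Gradient of f: grad f(x) = Q x + c = (0, 2)
Constraint values g_i(x) = a_i^T x - b_i:
  g_1((-3, 0)) = 0
Stationarity residual: grad f(x) + sum_i lambda_i a_i = (3, 2)
  -> stationarity FAILS
Primal feasibility (all g_i <= 0): OK
Dual feasibility (all lambda_i >= 0): OK
Complementary slackness (lambda_i * g_i(x) = 0 for all i): OK

Verdict: the first failing condition is stationarity -> stat.

stat


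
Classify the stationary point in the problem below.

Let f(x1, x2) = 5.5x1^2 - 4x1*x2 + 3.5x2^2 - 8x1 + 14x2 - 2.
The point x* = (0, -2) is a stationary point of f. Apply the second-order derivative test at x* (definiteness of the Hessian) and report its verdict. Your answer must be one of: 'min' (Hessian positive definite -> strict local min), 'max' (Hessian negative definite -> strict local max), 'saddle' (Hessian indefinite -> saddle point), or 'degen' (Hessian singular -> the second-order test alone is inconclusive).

Compute the Hessian H = grad^2 f:
  H = [[11, -4], [-4, 7]]
Verify stationarity: grad f(x*) = H x* + g = (0, 0).
Eigenvalues of H: 4.5279, 13.4721.
Both eigenvalues > 0, so H is positive definite -> x* is a strict local min.

min


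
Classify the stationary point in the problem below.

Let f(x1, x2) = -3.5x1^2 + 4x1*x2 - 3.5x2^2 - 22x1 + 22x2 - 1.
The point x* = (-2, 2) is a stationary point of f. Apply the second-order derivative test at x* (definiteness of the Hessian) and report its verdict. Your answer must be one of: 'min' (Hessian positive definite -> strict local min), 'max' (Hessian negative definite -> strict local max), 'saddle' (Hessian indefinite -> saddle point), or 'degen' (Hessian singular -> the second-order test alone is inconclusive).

Compute the Hessian H = grad^2 f:
  H = [[-7, 4], [4, -7]]
Verify stationarity: grad f(x*) = H x* + g = (0, 0).
Eigenvalues of H: -11, -3.
Both eigenvalues < 0, so H is negative definite -> x* is a strict local max.

max


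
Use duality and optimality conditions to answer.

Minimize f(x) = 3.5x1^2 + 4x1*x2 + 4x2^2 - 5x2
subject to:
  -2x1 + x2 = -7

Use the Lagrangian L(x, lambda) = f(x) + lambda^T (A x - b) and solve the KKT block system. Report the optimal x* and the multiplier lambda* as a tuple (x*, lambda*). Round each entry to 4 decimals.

Form the Lagrangian:
  L(x, lambda) = (1/2) x^T Q x + c^T x + lambda^T (A x - b)
Stationarity (grad_x L = 0): Q x + c + A^T lambda = 0.
Primal feasibility: A x = b.

This gives the KKT block system:
  [ Q   A^T ] [ x     ]   [-c ]
  [ A    0  ] [ lambda ] = [ b ]

Solving the linear system:
  x*      = (2.7273, -1.5455)
  lambda* = (6.4545)
  f(x*)   = 26.4545

x* = (2.7273, -1.5455), lambda* = (6.4545)


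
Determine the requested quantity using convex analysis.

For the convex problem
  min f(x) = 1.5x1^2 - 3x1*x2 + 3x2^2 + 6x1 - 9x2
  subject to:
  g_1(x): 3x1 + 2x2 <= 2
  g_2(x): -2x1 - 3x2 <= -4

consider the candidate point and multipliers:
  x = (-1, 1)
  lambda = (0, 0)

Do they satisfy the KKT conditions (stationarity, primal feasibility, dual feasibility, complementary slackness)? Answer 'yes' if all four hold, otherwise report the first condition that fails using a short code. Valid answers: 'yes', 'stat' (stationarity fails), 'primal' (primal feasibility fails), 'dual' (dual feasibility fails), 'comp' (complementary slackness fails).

Gradient of f: grad f(x) = Q x + c = (0, 0)
Constraint values g_i(x) = a_i^T x - b_i:
  g_1((-1, 1)) = -3
  g_2((-1, 1)) = 3
Stationarity residual: grad f(x) + sum_i lambda_i a_i = (0, 0)
  -> stationarity OK
Primal feasibility (all g_i <= 0): FAILS
Dual feasibility (all lambda_i >= 0): OK
Complementary slackness (lambda_i * g_i(x) = 0 for all i): OK

Verdict: the first failing condition is primal_feasibility -> primal.

primal


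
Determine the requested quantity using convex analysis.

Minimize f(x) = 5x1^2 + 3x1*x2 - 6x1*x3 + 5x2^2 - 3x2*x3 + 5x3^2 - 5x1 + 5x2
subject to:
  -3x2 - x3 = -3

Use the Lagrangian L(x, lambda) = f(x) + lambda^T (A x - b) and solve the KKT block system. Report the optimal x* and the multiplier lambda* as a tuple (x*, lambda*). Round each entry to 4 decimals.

Form the Lagrangian:
  L(x, lambda) = (1/2) x^T Q x + c^T x + lambda^T (A x - b)
Stationarity (grad_x L = 0): Q x + c + A^T lambda = 0.
Primal feasibility: A x = b.

This gives the KKT block system:
  [ Q   A^T ] [ x     ]   [-c ]
  [ A    0  ] [ lambda ] = [ b ]

Solving the linear system:
  x*      = (1.0014, 0.6184, 1.1448)
  lambda* = (3.5846)
  f(x*)   = 4.4195

x* = (1.0014, 0.6184, 1.1448), lambda* = (3.5846)


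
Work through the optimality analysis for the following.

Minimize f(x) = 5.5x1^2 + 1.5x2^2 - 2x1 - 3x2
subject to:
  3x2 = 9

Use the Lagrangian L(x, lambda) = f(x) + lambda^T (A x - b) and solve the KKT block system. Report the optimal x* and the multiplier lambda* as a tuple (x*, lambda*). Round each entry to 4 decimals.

Form the Lagrangian:
  L(x, lambda) = (1/2) x^T Q x + c^T x + lambda^T (A x - b)
Stationarity (grad_x L = 0): Q x + c + A^T lambda = 0.
Primal feasibility: A x = b.

This gives the KKT block system:
  [ Q   A^T ] [ x     ]   [-c ]
  [ A    0  ] [ lambda ] = [ b ]

Solving the linear system:
  x*      = (0.1818, 3)
  lambda* = (-2)
  f(x*)   = 4.3182

x* = (0.1818, 3), lambda* = (-2)


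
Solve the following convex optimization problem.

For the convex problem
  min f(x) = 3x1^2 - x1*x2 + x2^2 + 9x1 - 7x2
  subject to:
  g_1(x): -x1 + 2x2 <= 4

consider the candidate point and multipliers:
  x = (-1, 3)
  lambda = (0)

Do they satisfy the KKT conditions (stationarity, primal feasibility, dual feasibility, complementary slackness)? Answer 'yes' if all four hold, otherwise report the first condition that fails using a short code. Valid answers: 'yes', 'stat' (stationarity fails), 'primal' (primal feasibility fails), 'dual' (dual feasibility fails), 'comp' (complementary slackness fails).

Gradient of f: grad f(x) = Q x + c = (0, 0)
Constraint values g_i(x) = a_i^T x - b_i:
  g_1((-1, 3)) = 3
Stationarity residual: grad f(x) + sum_i lambda_i a_i = (0, 0)
  -> stationarity OK
Primal feasibility (all g_i <= 0): FAILS
Dual feasibility (all lambda_i >= 0): OK
Complementary slackness (lambda_i * g_i(x) = 0 for all i): OK

Verdict: the first failing condition is primal_feasibility -> primal.

primal


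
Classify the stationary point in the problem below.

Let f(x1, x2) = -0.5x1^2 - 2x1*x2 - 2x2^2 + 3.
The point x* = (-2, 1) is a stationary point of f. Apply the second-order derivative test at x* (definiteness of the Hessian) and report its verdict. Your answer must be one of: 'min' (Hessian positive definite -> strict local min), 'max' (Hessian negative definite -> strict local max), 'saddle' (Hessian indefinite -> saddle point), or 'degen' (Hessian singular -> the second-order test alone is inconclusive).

Compute the Hessian H = grad^2 f:
  H = [[-1, -2], [-2, -4]]
Verify stationarity: grad f(x*) = H x* + g = (0, 0).
Eigenvalues of H: -5, 0.
H has a zero eigenvalue (singular; negative semidefinite but not definite), so H is neither positive definite, negative definite, nor indefinite. The second-order test alone is inconclusive -> degen.
(Indeed, f is constant along the null direction of H through x*, so x* is not a strict local extremum.)

degen


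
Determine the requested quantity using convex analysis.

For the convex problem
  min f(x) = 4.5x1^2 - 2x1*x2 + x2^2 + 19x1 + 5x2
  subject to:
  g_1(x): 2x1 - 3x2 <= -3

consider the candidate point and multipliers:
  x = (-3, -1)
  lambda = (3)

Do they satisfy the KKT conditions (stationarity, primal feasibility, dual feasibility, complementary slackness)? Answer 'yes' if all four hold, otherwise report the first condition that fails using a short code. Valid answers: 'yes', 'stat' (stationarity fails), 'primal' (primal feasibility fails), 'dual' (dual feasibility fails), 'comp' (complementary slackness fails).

Gradient of f: grad f(x) = Q x + c = (-6, 9)
Constraint values g_i(x) = a_i^T x - b_i:
  g_1((-3, -1)) = 0
Stationarity residual: grad f(x) + sum_i lambda_i a_i = (0, 0)
  -> stationarity OK
Primal feasibility (all g_i <= 0): OK
Dual feasibility (all lambda_i >= 0): OK
Complementary slackness (lambda_i * g_i(x) = 0 for all i): OK

Verdict: yes, KKT holds.

yes


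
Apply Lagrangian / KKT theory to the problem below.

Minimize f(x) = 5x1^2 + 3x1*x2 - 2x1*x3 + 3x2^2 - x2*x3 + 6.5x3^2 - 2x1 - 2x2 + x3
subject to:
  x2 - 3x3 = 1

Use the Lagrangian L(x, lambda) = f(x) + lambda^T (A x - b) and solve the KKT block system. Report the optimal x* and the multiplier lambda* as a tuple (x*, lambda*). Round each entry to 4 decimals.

Form the Lagrangian:
  L(x, lambda) = (1/2) x^T Q x + c^T x + lambda^T (A x - b)
Stationarity (grad_x L = 0): Q x + c + A^T lambda = 0.
Primal feasibility: A x = b.

This gives the KKT block system:
  [ Q   A^T ] [ x     ]   [-c ]
  [ A    0  ] [ lambda ] = [ b ]

Solving the linear system:
  x*      = (0.041, 0.3957, -0.2014)
  lambda* = (-0.6988)
  f(x*)   = -0.1881

x* = (0.041, 0.3957, -0.2014), lambda* = (-0.6988)


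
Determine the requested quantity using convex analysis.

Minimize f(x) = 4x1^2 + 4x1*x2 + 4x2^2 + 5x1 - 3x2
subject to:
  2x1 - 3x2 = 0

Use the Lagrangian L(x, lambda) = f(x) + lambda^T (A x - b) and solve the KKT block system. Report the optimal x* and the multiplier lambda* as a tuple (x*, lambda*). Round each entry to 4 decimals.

Form the Lagrangian:
  L(x, lambda) = (1/2) x^T Q x + c^T x + lambda^T (A x - b)
Stationarity (grad_x L = 0): Q x + c + A^T lambda = 0.
Primal feasibility: A x = b.

This gives the KKT block system:
  [ Q   A^T ] [ x     ]   [-c ]
  [ A    0  ] [ lambda ] = [ b ]

Solving the linear system:
  x*      = (-0.1776, -0.1184)
  lambda* = (-1.5526)
  f(x*)   = -0.2664

x* = (-0.1776, -0.1184), lambda* = (-1.5526)


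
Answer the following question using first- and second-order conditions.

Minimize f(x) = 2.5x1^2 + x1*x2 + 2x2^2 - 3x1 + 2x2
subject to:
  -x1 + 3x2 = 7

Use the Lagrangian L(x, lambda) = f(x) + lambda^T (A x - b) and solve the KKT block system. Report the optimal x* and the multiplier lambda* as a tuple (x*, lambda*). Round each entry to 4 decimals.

Form the Lagrangian:
  L(x, lambda) = (1/2) x^T Q x + c^T x + lambda^T (A x - b)
Stationarity (grad_x L = 0): Q x + c + A^T lambda = 0.
Primal feasibility: A x = b.

This gives the KKT block system:
  [ Q   A^T ] [ x     ]   [-c ]
  [ A    0  ] [ lambda ] = [ b ]

Solving the linear system:
  x*      = (-0.5091, 2.1636)
  lambda* = (-3.3818)
  f(x*)   = 14.7636

x* = (-0.5091, 2.1636), lambda* = (-3.3818)


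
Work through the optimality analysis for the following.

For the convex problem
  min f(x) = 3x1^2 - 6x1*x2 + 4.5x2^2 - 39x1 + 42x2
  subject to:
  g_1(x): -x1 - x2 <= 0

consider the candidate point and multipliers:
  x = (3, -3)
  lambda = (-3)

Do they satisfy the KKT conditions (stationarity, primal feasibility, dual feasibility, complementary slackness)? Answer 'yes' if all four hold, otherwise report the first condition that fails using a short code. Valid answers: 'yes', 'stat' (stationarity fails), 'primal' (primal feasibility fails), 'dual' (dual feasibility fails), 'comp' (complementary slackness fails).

Gradient of f: grad f(x) = Q x + c = (-3, -3)
Constraint values g_i(x) = a_i^T x - b_i:
  g_1((3, -3)) = 0
Stationarity residual: grad f(x) + sum_i lambda_i a_i = (0, 0)
  -> stationarity OK
Primal feasibility (all g_i <= 0): OK
Dual feasibility (all lambda_i >= 0): FAILS
Complementary slackness (lambda_i * g_i(x) = 0 for all i): OK

Verdict: the first failing condition is dual_feasibility -> dual.

dual


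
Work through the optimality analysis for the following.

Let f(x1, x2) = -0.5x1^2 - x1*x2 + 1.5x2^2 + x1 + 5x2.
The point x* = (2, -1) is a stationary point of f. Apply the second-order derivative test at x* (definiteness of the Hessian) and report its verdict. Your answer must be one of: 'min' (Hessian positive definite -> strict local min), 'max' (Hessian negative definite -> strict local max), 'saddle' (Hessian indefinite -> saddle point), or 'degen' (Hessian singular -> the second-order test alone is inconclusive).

Compute the Hessian H = grad^2 f:
  H = [[-1, -1], [-1, 3]]
Verify stationarity: grad f(x*) = H x* + g = (0, 0).
Eigenvalues of H: -1.2361, 3.2361.
Eigenvalues have mixed signs, so H is indefinite -> x* is a saddle point.

saddle


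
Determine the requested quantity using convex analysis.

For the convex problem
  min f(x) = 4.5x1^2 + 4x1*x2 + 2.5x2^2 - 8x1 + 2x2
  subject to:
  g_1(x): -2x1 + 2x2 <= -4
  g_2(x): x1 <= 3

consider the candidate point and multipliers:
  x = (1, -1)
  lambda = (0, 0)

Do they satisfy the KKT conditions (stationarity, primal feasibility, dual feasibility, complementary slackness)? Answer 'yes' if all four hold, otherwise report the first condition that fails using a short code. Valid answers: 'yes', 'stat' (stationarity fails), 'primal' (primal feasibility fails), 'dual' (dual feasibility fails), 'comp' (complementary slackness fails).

Gradient of f: grad f(x) = Q x + c = (-3, 1)
Constraint values g_i(x) = a_i^T x - b_i:
  g_1((1, -1)) = 0
  g_2((1, -1)) = -2
Stationarity residual: grad f(x) + sum_i lambda_i a_i = (-3, 1)
  -> stationarity FAILS
Primal feasibility (all g_i <= 0): OK
Dual feasibility (all lambda_i >= 0): OK
Complementary slackness (lambda_i * g_i(x) = 0 for all i): OK

Verdict: the first failing condition is stationarity -> stat.

stat


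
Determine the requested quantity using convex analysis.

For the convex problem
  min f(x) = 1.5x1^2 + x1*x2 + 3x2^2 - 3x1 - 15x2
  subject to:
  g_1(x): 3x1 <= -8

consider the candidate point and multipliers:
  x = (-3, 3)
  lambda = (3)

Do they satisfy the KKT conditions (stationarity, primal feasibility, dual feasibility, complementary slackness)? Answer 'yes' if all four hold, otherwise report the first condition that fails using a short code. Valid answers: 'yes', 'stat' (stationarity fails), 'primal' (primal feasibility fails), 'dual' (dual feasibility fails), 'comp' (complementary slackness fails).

Gradient of f: grad f(x) = Q x + c = (-9, 0)
Constraint values g_i(x) = a_i^T x - b_i:
  g_1((-3, 3)) = -1
Stationarity residual: grad f(x) + sum_i lambda_i a_i = (0, 0)
  -> stationarity OK
Primal feasibility (all g_i <= 0): OK
Dual feasibility (all lambda_i >= 0): OK
Complementary slackness (lambda_i * g_i(x) = 0 for all i): FAILS

Verdict: the first failing condition is complementary_slackness -> comp.

comp


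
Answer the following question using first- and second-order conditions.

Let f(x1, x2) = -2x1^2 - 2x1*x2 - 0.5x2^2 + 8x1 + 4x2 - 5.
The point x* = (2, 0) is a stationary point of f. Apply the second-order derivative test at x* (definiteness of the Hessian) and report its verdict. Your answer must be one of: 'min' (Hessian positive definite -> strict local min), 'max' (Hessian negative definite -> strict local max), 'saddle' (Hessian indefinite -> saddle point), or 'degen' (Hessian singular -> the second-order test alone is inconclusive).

Compute the Hessian H = grad^2 f:
  H = [[-4, -2], [-2, -1]]
Verify stationarity: grad f(x*) = H x* + g = (0, 0).
Eigenvalues of H: -5, 0.
H has a zero eigenvalue (singular; negative semidefinite but not definite), so H is neither positive definite, negative definite, nor indefinite. The second-order test alone is inconclusive -> degen.
(Indeed, f is constant along the null direction of H through x*, so x* is not a strict local extremum.)

degen


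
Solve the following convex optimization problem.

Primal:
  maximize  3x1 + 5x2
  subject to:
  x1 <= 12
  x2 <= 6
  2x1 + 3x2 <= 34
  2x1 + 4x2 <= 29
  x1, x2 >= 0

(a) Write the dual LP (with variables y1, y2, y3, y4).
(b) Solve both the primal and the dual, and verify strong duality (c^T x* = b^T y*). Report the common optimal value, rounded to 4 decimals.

The standard primal-dual pair for 'max c^T x s.t. A x <= b, x >= 0' is:
  Dual:  min b^T y  s.t.  A^T y >= c,  y >= 0.

So the dual LP is:
  minimize  12y1 + 6y2 + 34y3 + 29y4
  subject to:
    y1 + 2y3 + 2y4 >= 3
    y2 + 3y3 + 4y4 >= 5
    y1, y2, y3, y4 >= 0

Solving the primal: x* = (12, 1.25).
  primal value c^T x* = 42.25.
Solving the dual: y* = (0.5, 0, 0, 1.25).
  dual value b^T y* = 42.25.
Strong duality: c^T x* = b^T y*. Confirmed.

42.25


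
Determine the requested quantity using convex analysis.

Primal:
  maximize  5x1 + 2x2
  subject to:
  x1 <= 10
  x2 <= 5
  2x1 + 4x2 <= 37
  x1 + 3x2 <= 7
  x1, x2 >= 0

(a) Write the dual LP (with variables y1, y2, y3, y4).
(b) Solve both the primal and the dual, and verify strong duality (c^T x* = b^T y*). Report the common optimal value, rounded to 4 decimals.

The standard primal-dual pair for 'max c^T x s.t. A x <= b, x >= 0' is:
  Dual:  min b^T y  s.t.  A^T y >= c,  y >= 0.

So the dual LP is:
  minimize  10y1 + 5y2 + 37y3 + 7y4
  subject to:
    y1 + 2y3 + y4 >= 5
    y2 + 4y3 + 3y4 >= 2
    y1, y2, y3, y4 >= 0

Solving the primal: x* = (7, 0).
  primal value c^T x* = 35.
Solving the dual: y* = (0, 0, 0, 5).
  dual value b^T y* = 35.
Strong duality: c^T x* = b^T y*. Confirmed.

35


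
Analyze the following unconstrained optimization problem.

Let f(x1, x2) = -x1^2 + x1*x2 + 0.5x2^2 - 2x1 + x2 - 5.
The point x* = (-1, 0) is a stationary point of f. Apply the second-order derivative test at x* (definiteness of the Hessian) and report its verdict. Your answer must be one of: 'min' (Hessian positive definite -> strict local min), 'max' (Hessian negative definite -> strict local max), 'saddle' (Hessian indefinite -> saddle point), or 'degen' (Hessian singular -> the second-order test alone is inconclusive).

Compute the Hessian H = grad^2 f:
  H = [[-2, 1], [1, 1]]
Verify stationarity: grad f(x*) = H x* + g = (0, 0).
Eigenvalues of H: -2.3028, 1.3028.
Eigenvalues have mixed signs, so H is indefinite -> x* is a saddle point.

saddle


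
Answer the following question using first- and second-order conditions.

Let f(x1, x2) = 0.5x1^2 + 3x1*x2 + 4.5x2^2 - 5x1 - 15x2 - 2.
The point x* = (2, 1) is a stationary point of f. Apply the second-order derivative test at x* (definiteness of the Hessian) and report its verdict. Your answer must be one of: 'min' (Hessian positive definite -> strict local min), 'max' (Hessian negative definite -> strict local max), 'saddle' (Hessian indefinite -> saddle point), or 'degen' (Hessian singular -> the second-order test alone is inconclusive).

Compute the Hessian H = grad^2 f:
  H = [[1, 3], [3, 9]]
Verify stationarity: grad f(x*) = H x* + g = (0, 0).
Eigenvalues of H: 0, 10.
H has a zero eigenvalue (singular; positive semidefinite but not definite), so H is neither positive definite, negative definite, nor indefinite. The second-order test alone is inconclusive -> degen.
(Indeed, f is constant along the null direction of H through x*, so x* is not a strict local extremum.)

degen


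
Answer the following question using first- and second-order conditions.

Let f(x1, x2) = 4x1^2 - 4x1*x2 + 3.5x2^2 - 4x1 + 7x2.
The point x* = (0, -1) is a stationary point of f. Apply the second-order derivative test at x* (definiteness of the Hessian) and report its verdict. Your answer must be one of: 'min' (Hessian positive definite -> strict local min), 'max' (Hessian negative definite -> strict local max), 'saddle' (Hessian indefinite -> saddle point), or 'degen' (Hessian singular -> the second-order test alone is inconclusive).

Compute the Hessian H = grad^2 f:
  H = [[8, -4], [-4, 7]]
Verify stationarity: grad f(x*) = H x* + g = (0, 0).
Eigenvalues of H: 3.4689, 11.5311.
Both eigenvalues > 0, so H is positive definite -> x* is a strict local min.

min


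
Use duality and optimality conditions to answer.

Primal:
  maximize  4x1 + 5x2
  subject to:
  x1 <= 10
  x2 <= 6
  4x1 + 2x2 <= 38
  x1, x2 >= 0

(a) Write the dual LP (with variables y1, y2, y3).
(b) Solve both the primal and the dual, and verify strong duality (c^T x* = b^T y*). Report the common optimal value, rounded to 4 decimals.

The standard primal-dual pair for 'max c^T x s.t. A x <= b, x >= 0' is:
  Dual:  min b^T y  s.t.  A^T y >= c,  y >= 0.

So the dual LP is:
  minimize  10y1 + 6y2 + 38y3
  subject to:
    y1 + 4y3 >= 4
    y2 + 2y3 >= 5
    y1, y2, y3 >= 0

Solving the primal: x* = (6.5, 6).
  primal value c^T x* = 56.
Solving the dual: y* = (0, 3, 1).
  dual value b^T y* = 56.
Strong duality: c^T x* = b^T y*. Confirmed.

56


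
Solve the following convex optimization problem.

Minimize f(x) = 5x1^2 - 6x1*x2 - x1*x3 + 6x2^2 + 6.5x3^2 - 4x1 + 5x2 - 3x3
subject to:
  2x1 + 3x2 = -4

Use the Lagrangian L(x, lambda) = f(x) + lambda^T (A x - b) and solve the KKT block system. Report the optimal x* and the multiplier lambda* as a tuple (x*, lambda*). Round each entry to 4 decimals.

Form the Lagrangian:
  L(x, lambda) = (1/2) x^T Q x + c^T x + lambda^T (A x - b)
Stationarity (grad_x L = 0): Q x + c + A^T lambda = 0.
Primal feasibility: A x = b.

This gives the KKT block system:
  [ Q   A^T ] [ x     ]   [-c ]
  [ A    0  ] [ lambda ] = [ b ]

Solving the linear system:
  x*      = (-0.4774, -1.0151, 0.194)
  lambda* = (1.4388)
  f(x*)   = 1.0037

x* = (-0.4774, -1.0151, 0.194), lambda* = (1.4388)
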